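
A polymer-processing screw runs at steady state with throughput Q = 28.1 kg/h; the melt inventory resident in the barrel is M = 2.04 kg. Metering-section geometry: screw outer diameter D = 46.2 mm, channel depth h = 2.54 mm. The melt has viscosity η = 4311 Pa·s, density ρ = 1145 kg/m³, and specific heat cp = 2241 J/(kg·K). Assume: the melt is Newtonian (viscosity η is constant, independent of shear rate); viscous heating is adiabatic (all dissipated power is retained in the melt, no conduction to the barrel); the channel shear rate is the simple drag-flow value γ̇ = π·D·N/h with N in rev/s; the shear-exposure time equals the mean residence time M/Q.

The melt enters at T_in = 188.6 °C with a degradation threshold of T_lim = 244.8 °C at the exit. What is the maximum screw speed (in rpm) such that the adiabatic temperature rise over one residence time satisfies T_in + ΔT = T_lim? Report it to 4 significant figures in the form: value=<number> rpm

value=11.88 rpm

Convert throughput: Q = 28.1 kg/h = 28.1/3600 = 0.00780556 kg/s
t_res = M / Q_s = 2.04 ÷ 0.00780556 = 261.352 s
Geometry in SI: D = 46.2 mm → 0.0462 m, h = 2.54 mm → 0.00254 m
Allowable rise: ΔT_a = T_lim − T_in = 244.8 − 188.6 = 56.2 K
γ̇_max² = ΔT_a·ρ·cp / (η·t_res) = [56.2 × 1145 × 2241] / [4311 × 261.352] = 127.991 s⁻²
Take the square root: γ̇_max = √(127.991) = 11.3133 s⁻¹
N_max = γ̇_max h / (πD) = 11.3133·0.00254/(π·0.0462) = 0.197985 rev/s → ×60 = 11.8791 rpm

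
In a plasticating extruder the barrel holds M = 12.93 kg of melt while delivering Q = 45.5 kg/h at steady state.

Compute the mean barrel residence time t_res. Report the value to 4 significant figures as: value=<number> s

value=1023. s

Throughput in SI: Q_s = 45.5 kg/h ÷ 3600 s/h = 0.0126389 kg/s
t_res = M / Q_s = 12.93 ÷ 0.0126389 = 1023.03 s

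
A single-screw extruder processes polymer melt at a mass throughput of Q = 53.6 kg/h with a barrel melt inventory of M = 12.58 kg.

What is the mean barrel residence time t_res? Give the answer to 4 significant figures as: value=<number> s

value=844.9 s

Convert throughput: Q = 53.6 kg/h = 53.6/3600 = 0.0148889 kg/s
t_res = M / Q_s = 12.58 ÷ 0.0148889 = 844.925 s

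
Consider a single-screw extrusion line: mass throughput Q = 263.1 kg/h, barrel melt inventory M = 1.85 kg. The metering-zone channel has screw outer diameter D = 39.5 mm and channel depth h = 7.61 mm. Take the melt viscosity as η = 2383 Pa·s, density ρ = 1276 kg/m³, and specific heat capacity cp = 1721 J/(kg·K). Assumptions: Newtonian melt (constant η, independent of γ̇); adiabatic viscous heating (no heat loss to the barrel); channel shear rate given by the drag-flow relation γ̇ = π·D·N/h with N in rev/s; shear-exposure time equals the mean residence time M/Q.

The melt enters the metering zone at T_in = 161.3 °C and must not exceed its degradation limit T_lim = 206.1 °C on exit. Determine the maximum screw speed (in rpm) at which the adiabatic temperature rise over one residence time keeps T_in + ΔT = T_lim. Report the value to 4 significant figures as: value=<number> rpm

Q_s = Q / 3600 = 263.1 / 3600 = 0.0730833 kg/s
Mean residence time: t_res = M/Q_s = 1.85 kg / 0.0730833 kg/s = 25.3136 s
D = 39.5 mm = 0.0395 m;  h = 7.61 mm = 0.00761 m
Allowable rise: ΔT_a = T_lim − T_in = 206.1 − 161.3 = 44.8 K
Invert ΔT = ηγ̇²t_res/(ρcp) for γ̇: γ̇_max² = ΔT_a ρ cp / (η t_res) = 44.8·1276·1721 / (2383·25.3136) = 1630.92 s⁻²
Take the square root: γ̇_max = √(1630.92) = 40.3846 s⁻¹
Solve γ̇ = πDN/h for N: N_max = γ̇_max·h/(π·D) = 40.3846 × 0.00761 / (π × 0.0395) = 2.47659 rev/s = 148.595 rpm

value=148.6 rpm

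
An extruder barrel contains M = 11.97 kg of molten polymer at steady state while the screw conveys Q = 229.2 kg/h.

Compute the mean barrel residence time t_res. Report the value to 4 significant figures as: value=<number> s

Throughput in SI: Q_s = 229.2 kg/h ÷ 3600 s/h = 0.0636667 kg/s
Mean residence time: t_res = M/Q_s = 11.97 kg / 0.0636667 kg/s = 188.01 s

value=188.0 s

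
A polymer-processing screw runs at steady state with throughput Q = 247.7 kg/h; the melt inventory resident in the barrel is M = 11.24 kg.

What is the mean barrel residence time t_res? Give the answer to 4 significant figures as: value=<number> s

value=163.4 s

Convert throughput: Q = 247.7 kg/h = 247.7/3600 = 0.0688056 kg/s
Mean residence time: t_res = M/Q_s = 11.24 kg / 0.0688056 kg/s = 163.359 s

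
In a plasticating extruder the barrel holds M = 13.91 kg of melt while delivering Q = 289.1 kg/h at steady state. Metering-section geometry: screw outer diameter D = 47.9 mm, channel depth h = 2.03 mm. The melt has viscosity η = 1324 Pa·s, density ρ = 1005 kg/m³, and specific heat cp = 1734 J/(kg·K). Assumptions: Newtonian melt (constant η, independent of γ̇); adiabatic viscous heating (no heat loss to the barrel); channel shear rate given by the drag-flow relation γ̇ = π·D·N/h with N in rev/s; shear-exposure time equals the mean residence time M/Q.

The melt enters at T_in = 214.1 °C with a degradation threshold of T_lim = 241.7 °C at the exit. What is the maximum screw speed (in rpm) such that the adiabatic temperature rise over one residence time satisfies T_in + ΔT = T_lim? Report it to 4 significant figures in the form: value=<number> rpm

value=11.72 rpm

Convert throughput: Q = 289.1 kg/h = 289.1/3600 = 0.0803056 kg/s
t_res = M / Q_s = 13.91 ÷ 0.0803056 = 173.213 s
Geometry in SI: D = 47.9 mm → 0.0479 m, h = 2.03 mm → 0.00203 m
Allowable rise: ΔT_a = T_lim − T_in = 241.7 − 214.1 = 27.6 K
γ̇_max² = ΔT_a·ρ·cp / (η·t_res) = [27.6 × 1005 × 1734] / [1324 × 173.213] = 209.727 s⁻²
Take the square root: γ̇_max = √(209.727) = 14.482 s⁻¹
N_max = γ̇_max h / (πD) = 14.482·0.00203/(π·0.0479) = 0.195361 rev/s → ×60 = 11.7217 rpm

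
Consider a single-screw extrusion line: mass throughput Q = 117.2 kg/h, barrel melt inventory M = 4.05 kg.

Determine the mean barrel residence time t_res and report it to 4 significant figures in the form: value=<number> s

Convert throughput: Q = 117.2 kg/h = 117.2/3600 = 0.0325556 kg/s
t_res = M / Q_s = 4.05 ÷ 0.0325556 = 124.403 s

value=124.4 s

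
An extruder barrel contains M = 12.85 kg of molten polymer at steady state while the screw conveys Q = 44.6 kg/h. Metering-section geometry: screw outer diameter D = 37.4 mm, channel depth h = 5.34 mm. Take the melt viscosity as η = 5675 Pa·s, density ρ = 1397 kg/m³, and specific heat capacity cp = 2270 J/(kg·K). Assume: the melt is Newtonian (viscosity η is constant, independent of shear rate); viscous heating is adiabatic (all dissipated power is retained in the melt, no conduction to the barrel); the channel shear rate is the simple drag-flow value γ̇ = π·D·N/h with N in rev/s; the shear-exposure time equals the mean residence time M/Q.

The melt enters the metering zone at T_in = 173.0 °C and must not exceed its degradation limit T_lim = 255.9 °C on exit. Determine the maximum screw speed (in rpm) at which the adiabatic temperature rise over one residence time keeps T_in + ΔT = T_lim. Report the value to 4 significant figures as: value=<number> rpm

value=18.22 rpm

Q_s = Q / 3600 = 44.6 / 3600 = 0.0123889 kg/s
t_res = M / Q_s = 12.85 ÷ 0.0123889 = 1037.22 s
Convert to metres: D = 0.0374 m, h = 0.00534 m
Allowable rise: ΔT_a = T_lim − T_in = 255.9 − 173.0 = 82.9 K
Invert ΔT = ηγ̇²t_res/(ρcp) for γ̇: γ̇_max² = ΔT_a ρ cp / (η t_res) = 82.9·1397·2270 / (5675·1037.22) = 44.6622 s⁻²
γ̇_max = √44.6622 = 6.68298 s⁻¹
N_max = γ̇_max·h / (π·D) = 6.68298 · 0.00534 / (π · 0.0374) = 0.303732 rev/s = 18.2239 rpm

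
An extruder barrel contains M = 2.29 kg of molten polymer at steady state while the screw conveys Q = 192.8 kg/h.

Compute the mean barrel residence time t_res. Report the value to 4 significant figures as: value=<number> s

Throughput in SI: Q_s = 192.8 kg/h ÷ 3600 s/h = 0.0535556 kg/s
Mean residence time: t_res = M/Q_s = 2.29 kg / 0.0535556 kg/s = 42.7593 s

value=42.76 s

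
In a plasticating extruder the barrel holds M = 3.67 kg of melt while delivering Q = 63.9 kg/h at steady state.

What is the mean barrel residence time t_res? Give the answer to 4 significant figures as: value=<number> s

value=206.8 s

Q_s = Q / 3600 = 63.9 / 3600 = 0.01775 kg/s
t_res = M / Q_s = 3.67 / 0.01775 = 206.761 s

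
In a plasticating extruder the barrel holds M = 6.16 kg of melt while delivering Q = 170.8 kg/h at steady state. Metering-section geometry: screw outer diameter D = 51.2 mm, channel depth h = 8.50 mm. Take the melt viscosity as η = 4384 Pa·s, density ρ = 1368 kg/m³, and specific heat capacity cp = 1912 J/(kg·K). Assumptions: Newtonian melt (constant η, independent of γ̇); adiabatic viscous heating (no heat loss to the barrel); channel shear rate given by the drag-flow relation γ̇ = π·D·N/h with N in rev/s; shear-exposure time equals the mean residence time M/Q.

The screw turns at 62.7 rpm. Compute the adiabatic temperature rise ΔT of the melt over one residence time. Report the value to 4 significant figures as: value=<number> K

Throughput in SI: Q_s = 170.8 kg/h ÷ 3600 s/h = 0.0474444 kg/s
t_res = M / Q_s = 6.16 / 0.0474444 = 129.836 s
Convert to SI: D = 0.0512 m, h = 0.0085 m, N = 62.7/60 = 1.045 rev/s
γ̇ = π·D·N / h = π · 0.0512 · 1.045 / 0.0085 = 19.775 s⁻¹
ΔT = η·γ̇²·t_res/(ρ·cp) = [4384 × 19.775² × 129.836] / [1368 × 1912] = 85.0994 K

value=85.10 K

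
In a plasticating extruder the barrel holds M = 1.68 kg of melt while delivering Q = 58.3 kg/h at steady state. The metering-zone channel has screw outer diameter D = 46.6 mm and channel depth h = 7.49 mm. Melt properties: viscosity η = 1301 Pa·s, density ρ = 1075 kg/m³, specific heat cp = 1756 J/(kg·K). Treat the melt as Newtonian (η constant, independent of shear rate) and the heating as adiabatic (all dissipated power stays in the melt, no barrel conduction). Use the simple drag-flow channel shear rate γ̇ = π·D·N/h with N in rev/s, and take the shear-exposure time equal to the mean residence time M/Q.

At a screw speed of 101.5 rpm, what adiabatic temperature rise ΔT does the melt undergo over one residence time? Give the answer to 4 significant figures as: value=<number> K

value=78.17 K

Throughput in SI: Q_s = 58.3 kg/h ÷ 3600 s/h = 0.0161944 kg/s
Mean residence time: t_res = M/Q_s = 1.68 kg / 0.0161944 kg/s = 103.739 s
Geometry in metres: D = 46.6 mm → 0.0466 m, h = 7.49 mm → 0.00749 m; screw speed N = 101.5 rpm = 1.69167 rev/s
γ̇ = π·D·N / h = π · 0.0466 · 1.69167 / 0.00749 = 33.065 s⁻¹
ΔT = η·γ̇²·t_res/(ρ·cp) = [1301 × 33.065² × 103.739] / [1075 × 1756] = 78.1673 K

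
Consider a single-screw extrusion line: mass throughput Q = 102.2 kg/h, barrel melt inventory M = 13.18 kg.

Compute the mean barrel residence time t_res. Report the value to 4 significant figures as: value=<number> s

value=464.3 s

Throughput in SI: Q_s = 102.2 kg/h ÷ 3600 s/h = 0.0283889 kg/s
Mean residence time: t_res = M/Q_s = 13.18 kg / 0.0283889 kg/s = 464.266 s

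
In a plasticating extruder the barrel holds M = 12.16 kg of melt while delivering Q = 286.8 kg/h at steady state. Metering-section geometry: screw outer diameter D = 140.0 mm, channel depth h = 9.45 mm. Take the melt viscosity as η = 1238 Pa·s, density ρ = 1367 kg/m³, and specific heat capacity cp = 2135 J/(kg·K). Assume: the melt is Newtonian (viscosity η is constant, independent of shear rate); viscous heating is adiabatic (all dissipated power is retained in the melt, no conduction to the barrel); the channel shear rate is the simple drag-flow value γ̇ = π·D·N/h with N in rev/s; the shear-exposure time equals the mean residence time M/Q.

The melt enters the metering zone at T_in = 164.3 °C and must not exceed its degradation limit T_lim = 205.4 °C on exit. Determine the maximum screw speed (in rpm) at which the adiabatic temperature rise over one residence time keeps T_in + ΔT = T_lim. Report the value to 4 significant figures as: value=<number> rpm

Q_s = Q / 3600 = 286.8 / 3600 = 0.0796667 kg/s
t_res = M / Q_s = 12.16 / 0.0796667 = 152.636 s
Convert to metres: D = 0.14 m, h = 0.00945 m
Allowable rise: ΔT_a = T_lim − T_in = 205.4 − 164.3 = 41.1 K
Invert ΔT = ηγ̇²t_res/(ρcp) for γ̇: γ̇_max² = ΔT_a ρ cp / (η t_res) = 41.1·1367·2135 / (1238·152.636) = 634.791 s⁻²
γ̇_max = sqrt(634.791) = 25.1951 s⁻¹
N_max = γ̇_max·h / (π·D) = 25.1951 · 0.00945 / (π · 0.14) = 0.541339 rev/s = 32.4803 rpm

value=32.48 rpm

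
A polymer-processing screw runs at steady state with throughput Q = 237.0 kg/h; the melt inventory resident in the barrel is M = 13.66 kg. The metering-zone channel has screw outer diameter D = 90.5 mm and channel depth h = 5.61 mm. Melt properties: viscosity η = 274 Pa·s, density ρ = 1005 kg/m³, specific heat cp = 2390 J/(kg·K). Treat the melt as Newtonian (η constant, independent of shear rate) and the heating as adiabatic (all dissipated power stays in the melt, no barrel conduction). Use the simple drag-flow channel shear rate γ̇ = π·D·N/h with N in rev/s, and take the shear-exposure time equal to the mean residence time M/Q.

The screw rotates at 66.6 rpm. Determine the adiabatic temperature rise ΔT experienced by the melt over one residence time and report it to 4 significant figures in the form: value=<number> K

value=74.90 K

Q_s = Q / 3600 = 237.0 / 3600 = 0.0658333 kg/s
t_res = M / Q_s = 13.66 ÷ 0.0658333 = 207.494 s
D = 90.5 mm = 0.0905 m;  h = 5.61 mm = 0.00561 m;  N = 66.6 rpm / 60 = 1.11 rev/s
Shear rate: γ̇ = πDN/h = π·0.0905·1.11/0.00561 = 56.2547 s⁻¹
ΔT = η·γ̇²·t_res / (ρ·cp) = 274 · (56.2547)² · 207.494 / (1005 · 2390) = 74.9046 K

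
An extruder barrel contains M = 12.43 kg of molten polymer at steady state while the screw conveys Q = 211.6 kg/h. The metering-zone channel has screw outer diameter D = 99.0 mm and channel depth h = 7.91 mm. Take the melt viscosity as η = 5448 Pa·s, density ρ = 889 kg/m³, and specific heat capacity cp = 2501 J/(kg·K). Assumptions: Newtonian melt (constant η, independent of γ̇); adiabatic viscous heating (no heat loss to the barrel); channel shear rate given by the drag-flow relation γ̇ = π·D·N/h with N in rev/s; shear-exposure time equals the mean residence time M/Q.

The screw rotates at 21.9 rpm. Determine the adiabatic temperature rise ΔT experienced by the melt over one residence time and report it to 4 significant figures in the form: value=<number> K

value=106.7 K

Throughput in SI: Q_s = 211.6 kg/h ÷ 3600 s/h = 0.0587778 kg/s
Mean residence time: t_res = M/Q_s = 12.43 kg / 0.0587778 kg/s = 211.474 s
Geometry in metres: D = 99.0 mm → 0.099 m, h = 7.91 mm → 0.00791 m; screw speed N = 21.9 rpm = 0.365 rev/s
Shear rate: γ̇ = πDN/h = π·0.099·0.365/0.00791 = 14.3516 s⁻¹
ΔT = η·γ̇²·t_res/(ρ·cp) = [5448 × 14.3516² × 211.474] / [889 × 2501] = 106.729 K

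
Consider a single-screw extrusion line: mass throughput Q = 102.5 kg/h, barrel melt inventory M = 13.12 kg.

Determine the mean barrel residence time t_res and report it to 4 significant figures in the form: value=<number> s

Convert throughput: Q = 102.5 kg/h = 102.5/3600 = 0.0284722 kg/s
t_res = M / Q_s = 13.12 ÷ 0.0284722 = 460.8 s

value=460.8 s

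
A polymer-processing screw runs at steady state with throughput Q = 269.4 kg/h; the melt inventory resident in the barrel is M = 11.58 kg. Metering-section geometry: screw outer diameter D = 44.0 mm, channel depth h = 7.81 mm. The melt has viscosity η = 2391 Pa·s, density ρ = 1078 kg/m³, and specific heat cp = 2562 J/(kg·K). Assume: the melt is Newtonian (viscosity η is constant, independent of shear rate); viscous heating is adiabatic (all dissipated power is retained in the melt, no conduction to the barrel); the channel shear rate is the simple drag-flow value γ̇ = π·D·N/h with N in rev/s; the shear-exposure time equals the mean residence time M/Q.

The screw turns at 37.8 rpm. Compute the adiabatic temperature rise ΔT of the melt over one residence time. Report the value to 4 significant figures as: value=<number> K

Convert throughput: Q = 269.4 kg/h = 269.4/3600 = 0.0748333 kg/s
Mean residence time: t_res = M/Q_s = 11.58 kg / 0.0748333 kg/s = 154.744 s
Geometry in metres: D = 44.0 mm → 0.044 m, h = 7.81 mm → 0.00781 m; screw speed N = 37.8 rpm = 0.63 rev/s
γ̇ = π D N / h = (π)(0.044)(0.63) / 0.00781 = 11.1504 s⁻¹
ΔT = η·γ̇²·t_res / (ρ·cp) = 2391 · (11.1504)² · 154.744 / (1078 · 2562) = 16.6563 K

value=16.66 K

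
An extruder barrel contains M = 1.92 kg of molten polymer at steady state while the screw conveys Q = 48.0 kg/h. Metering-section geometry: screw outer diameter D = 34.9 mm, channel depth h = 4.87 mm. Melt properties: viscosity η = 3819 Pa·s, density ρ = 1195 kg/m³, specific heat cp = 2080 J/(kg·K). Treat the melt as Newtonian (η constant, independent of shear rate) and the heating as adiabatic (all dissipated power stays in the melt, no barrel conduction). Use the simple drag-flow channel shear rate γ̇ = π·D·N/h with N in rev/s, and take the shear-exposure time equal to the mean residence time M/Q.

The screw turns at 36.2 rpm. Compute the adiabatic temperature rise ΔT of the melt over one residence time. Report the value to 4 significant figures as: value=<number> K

Convert throughput: Q = 48.0 kg/h = 48.0/3600 = 0.0133333 kg/s
t_res = M / Q_s = 1.92 ÷ 0.0133333 = 144 s
D = 34.9 mm = 0.0349 m;  h = 4.87 mm = 0.00487 m;  N = 36.2 rpm / 60 = 0.603333 rev/s
γ̇ = π D N / h = (π)(0.0349)(0.603333) / 0.00487 = 13.5832 s⁻¹
ΔT = η·γ̇²·t_res/(ρ·cp) = [3819 × 13.5832² × 144] / [1195 × 2080] = 40.8214 K

value=40.82 K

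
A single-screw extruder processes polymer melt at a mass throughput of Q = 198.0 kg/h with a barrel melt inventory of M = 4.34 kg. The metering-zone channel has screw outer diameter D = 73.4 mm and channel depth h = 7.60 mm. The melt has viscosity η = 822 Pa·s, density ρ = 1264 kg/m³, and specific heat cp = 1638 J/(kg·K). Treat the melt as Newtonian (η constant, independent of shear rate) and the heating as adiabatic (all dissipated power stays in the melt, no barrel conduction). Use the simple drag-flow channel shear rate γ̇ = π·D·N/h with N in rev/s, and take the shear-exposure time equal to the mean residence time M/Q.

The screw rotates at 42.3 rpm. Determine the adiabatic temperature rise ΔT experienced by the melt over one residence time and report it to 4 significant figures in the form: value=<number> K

Throughput in SI: Q_s = 198.0 kg/h ÷ 3600 s/h = 0.055 kg/s
Mean residence time: t_res = M/Q_s = 4.34 kg / 0.055 kg/s = 78.9091 s
Geometry in metres: D = 73.4 mm → 0.0734 m, h = 7.60 mm → 0.0076 m; screw speed N = 42.3 rpm = 0.705 rev/s
γ̇ = π D N / h = (π)(0.0734)(0.705) / 0.0076 = 21.3905 s⁻¹
ΔT = η·γ̇²·t_res / (ρ·cp) = 822 · (21.3905)² · 78.9091 / (1264 · 1638) = 14.3344 K

value=14.33 K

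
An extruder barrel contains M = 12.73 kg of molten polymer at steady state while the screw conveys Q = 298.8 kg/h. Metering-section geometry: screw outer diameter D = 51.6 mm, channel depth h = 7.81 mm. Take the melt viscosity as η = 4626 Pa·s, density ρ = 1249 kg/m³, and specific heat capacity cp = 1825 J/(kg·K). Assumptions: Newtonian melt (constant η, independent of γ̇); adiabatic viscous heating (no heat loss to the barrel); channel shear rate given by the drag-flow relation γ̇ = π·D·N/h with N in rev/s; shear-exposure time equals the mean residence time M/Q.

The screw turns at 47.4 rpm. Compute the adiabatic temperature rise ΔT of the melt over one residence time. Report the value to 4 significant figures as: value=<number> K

value=83.69 K

Convert throughput: Q = 298.8 kg/h = 298.8/3600 = 0.083 kg/s
Mean residence time: t_res = M/Q_s = 12.73 kg / 0.083 kg/s = 153.373 s
D = 51.6 mm = 0.0516 m;  h = 7.81 mm = 0.00781 m;  N = 47.4 rpm / 60 = 0.79 rev/s
Shear rate: γ̇ = πDN/h = π·0.0516·0.79/0.00781 = 16.3974 s⁻¹
Adiabatic rise: ΔT = η γ̇² t_res / (ρ cp) = 4626·(16.3974)²·153.373 / (1249·1825) = 83.6916 K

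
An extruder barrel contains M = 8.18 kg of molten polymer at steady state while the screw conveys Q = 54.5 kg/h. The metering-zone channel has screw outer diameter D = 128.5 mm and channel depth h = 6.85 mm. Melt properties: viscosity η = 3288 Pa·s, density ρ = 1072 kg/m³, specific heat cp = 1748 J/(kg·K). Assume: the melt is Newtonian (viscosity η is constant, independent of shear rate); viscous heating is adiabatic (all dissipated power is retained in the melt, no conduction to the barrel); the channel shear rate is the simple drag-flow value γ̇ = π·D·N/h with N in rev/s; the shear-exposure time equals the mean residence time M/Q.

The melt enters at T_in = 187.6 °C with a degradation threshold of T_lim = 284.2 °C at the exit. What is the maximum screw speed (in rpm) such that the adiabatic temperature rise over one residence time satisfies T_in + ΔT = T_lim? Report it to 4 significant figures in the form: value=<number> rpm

Throughput in SI: Q_s = 54.5 kg/h ÷ 3600 s/h = 0.0151389 kg/s
t_res = M / Q_s = 8.18 ÷ 0.0151389 = 540.33 s
D = 128.5 mm = 0.1285 m;  h = 6.85 mm = 0.00685 m
ΔT_a = T_lim − T_in = 284.2 °C − 187.6 °C = 96.6 K
γ̇_max² = ΔT_a·ρ·cp / (η·t_res) = [96.6 × 1072 × 1748] / [3288 × 540.33] = 101.888 s⁻²
γ̇_max = sqrt(101.888) = 10.0939 s⁻¹
N_max = γ̇_max·h / (π·D) = 10.0939 · 0.00685 / (π · 0.1285) = 0.171277 rev/s = 10.2766 rpm

value=10.28 rpm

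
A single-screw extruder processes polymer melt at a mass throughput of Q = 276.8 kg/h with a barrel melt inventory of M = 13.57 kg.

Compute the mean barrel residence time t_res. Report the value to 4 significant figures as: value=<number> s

value=176.5 s

Convert throughput: Q = 276.8 kg/h = 276.8/3600 = 0.0768889 kg/s
Mean residence time: t_res = M/Q_s = 13.57 kg / 0.0768889 kg/s = 176.488 s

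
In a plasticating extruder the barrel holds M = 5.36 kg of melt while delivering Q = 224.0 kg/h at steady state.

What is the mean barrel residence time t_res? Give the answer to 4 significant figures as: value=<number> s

value=86.14 s

Throughput in SI: Q_s = 224.0 kg/h ÷ 3600 s/h = 0.0622222 kg/s
t_res = M / Q_s = 5.36 ÷ 0.0622222 = 86.1429 s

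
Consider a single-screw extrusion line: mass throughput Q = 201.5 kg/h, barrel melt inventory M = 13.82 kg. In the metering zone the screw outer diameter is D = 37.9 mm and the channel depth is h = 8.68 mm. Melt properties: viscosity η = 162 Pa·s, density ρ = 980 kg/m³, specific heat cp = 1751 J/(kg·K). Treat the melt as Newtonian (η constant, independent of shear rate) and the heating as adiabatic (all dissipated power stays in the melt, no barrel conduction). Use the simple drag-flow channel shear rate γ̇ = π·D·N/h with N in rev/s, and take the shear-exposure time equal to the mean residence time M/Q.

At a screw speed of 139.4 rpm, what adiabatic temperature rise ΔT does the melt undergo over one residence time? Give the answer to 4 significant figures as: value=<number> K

value=23.68 K

Convert throughput: Q = 201.5 kg/h = 201.5/3600 = 0.0559722 kg/s
t_res = M / Q_s = 13.82 / 0.0559722 = 246.908 s
Convert to SI: D = 0.0379 m, h = 0.00868 m, N = 139.4/60 = 2.32333 rev/s
γ̇ = π·D·N / h = π · 0.0379 · 2.32333 / 0.00868 = 31.8699 s⁻¹
ΔT = η·γ̇²·t_res / (ρ·cp) = 162 · (31.8699)² · 246.908 / (980 · 1751) = 23.6755 K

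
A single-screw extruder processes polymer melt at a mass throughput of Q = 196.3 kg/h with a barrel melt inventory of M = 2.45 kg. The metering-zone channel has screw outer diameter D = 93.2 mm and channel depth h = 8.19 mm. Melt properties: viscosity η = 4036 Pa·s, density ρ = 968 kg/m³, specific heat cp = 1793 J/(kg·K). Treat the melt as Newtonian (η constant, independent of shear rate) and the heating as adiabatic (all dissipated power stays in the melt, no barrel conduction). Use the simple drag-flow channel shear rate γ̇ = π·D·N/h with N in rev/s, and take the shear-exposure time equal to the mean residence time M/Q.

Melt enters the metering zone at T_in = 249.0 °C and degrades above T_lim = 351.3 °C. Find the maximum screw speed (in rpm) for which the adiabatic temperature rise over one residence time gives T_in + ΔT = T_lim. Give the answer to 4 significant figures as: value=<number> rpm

Throughput in SI: Q_s = 196.3 kg/h ÷ 3600 s/h = 0.0545278 kg/s
Mean residence time: t_res = M/Q_s = 2.45 kg / 0.0545278 kg/s = 44.9312 s
D = 93.2 mm = 0.0932 m;  h = 8.19 mm = 0.00819 m
ΔT_a = T_lim − T_in = 351.3 − 249.0 = 102.3 K
γ̇_max² = ΔT_a·ρ·cp / (η·t_res) = [102.3 × 968 × 1793] / [4036 × 44.9312] = 979.111 s⁻²
Take the square root: γ̇_max = √(979.111) = 31.2907 s⁻¹
Solve γ̇ = πDN/h for N: N_max = γ̇_max·h/(π·D) = 31.2907 × 0.00819 / (π × 0.0932) = 0.875254 rev/s = 52.5152 rpm

value=52.52 rpm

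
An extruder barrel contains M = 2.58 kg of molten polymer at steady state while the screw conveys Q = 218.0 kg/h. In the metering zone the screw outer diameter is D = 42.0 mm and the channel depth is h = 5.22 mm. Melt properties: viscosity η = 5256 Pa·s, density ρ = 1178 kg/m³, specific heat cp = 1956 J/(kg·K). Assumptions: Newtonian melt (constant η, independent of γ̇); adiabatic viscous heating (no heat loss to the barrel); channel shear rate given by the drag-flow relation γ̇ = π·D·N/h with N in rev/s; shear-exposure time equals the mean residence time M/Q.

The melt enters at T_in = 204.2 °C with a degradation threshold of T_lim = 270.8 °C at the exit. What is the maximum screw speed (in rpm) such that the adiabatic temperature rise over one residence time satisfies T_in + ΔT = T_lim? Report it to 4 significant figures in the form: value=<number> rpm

Convert throughput: Q = 218.0 kg/h = 218.0/3600 = 0.0605556 kg/s
t_res = M / Q_s = 2.58 ÷ 0.0605556 = 42.6055 s
D = 42.0 mm = 0.042 m;  h = 5.22 mm = 0.00522 m
ΔT_a = T_lim − T_in = 270.8 °C − 204.2 °C = 66.6 K
γ̇_max² = ΔT_a·ρ·cp / (η·t_res) = [66.6 × 1178 × 1956] / [5256 × 42.6055] = 685.279 s⁻²
γ̇_max = sqrt(685.279) = 26.1778 s⁻¹
N_max = γ̇_max·h / (π·D) = 26.1778 · 0.00522 / (π · 0.042) = 1.03563 rev/s = 62.1379 rpm

value=62.14 rpm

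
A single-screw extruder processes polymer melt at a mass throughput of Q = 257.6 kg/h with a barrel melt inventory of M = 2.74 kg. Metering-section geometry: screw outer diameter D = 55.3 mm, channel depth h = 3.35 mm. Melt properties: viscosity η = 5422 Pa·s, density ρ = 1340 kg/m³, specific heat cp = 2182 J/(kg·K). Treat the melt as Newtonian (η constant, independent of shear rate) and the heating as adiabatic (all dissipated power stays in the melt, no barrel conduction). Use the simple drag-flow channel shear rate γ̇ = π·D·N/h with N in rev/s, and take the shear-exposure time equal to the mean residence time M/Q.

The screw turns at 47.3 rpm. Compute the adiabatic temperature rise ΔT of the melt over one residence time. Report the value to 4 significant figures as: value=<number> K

Convert throughput: Q = 257.6 kg/h = 257.6/3600 = 0.0715556 kg/s
Mean residence time: t_res = M/Q_s = 2.74 kg / 0.0715556 kg/s = 38.2919 s
D = 55.3 mm = 0.0553 m;  h = 3.35 mm = 0.00335 m;  N = 47.3 rpm / 60 = 0.788333 rev/s
γ̇ = π·D·N / h = π · 0.0553 · 0.788333 / 0.00335 = 40.8827 s⁻¹
ΔT = η·γ̇²·t_res/(ρ·cp) = [5422 × 40.8827² × 38.2919] / [1340 × 2182] = 118.683 K

value=118.7 K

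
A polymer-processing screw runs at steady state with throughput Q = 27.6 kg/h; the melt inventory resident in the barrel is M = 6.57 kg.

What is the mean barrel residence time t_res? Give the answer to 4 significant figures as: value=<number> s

value=857.0 s

Convert throughput: Q = 27.6 kg/h = 27.6/3600 = 0.00766667 kg/s
t_res = M / Q_s = 6.57 / 0.00766667 = 856.957 s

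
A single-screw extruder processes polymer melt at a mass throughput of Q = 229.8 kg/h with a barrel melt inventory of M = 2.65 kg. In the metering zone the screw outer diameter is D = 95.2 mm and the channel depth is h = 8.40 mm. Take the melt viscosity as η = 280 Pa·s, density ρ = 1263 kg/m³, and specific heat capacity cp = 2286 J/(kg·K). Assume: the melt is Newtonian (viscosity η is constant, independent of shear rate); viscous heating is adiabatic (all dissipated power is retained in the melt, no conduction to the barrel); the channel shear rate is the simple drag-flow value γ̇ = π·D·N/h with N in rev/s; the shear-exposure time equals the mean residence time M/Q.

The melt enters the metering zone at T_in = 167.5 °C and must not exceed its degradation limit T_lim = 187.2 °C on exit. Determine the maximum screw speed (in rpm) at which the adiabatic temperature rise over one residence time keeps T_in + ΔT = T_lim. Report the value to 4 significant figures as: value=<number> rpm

value=117.9 rpm

Q_s = Q / 3600 = 229.8 / 3600 = 0.0638333 kg/s
t_res = M / Q_s = 2.65 / 0.0638333 = 41.5144 s
Geometry in SI: D = 95.2 mm → 0.0952 m, h = 8.40 mm → 0.0084 m
ΔT_a = T_lim − T_in = 187.2 − 167.5 = 19.7 K
γ̇_max² = ΔT_a·ρ·cp/(η·t_res) = 19.7·1263·2286/(280·41.5144) = 4893.16 s⁻²
Take the square root: γ̇_max = √(4893.16) = 69.9511 s⁻¹
N_max = γ̇_max·h / (π·D) = 69.9511 · 0.0084 / (π · 0.0952) = 1.96466 rev/s = 117.88 rpm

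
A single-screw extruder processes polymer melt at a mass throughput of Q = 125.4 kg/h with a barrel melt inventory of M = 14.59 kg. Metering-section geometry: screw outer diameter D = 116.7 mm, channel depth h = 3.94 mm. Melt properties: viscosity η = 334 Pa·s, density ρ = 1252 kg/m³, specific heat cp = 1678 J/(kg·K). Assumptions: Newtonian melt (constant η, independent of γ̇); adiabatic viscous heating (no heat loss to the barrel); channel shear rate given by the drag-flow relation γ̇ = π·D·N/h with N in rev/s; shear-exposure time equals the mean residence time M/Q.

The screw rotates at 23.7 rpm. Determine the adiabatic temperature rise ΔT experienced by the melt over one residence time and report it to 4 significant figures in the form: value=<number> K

Q_s = Q / 3600 = 125.4 / 3600 = 0.0348333 kg/s
t_res = M / Q_s = 14.59 / 0.0348333 = 418.852 s
Geometry in metres: D = 116.7 mm → 0.1167 m, h = 3.94 mm → 0.00394 m; screw speed N = 23.7 rpm = 0.395 rev/s
Shear rate: γ̇ = πDN/h = π·0.1167·0.395/0.00394 = 36.7554 s⁻¹
Adiabatic rise: ΔT = η γ̇² t_res / (ρ cp) = 334·(36.7554)²·418.852 / (1252·1678) = 89.9609 K

value=89.96 K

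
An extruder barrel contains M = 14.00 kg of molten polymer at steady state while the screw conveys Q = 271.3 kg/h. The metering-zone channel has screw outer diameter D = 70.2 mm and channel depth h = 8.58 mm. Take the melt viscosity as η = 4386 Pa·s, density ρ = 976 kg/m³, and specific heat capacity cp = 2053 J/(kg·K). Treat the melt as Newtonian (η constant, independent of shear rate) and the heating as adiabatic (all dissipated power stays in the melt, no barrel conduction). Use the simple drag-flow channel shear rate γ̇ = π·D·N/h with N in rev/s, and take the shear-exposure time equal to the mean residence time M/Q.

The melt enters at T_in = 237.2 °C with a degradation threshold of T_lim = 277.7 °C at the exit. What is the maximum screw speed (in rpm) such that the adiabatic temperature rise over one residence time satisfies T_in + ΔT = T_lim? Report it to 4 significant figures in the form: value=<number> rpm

value=23.30 rpm

Q_s = Q / 3600 = 271.3 / 3600 = 0.0753611 kg/s
Mean residence time: t_res = M/Q_s = 14.00 kg / 0.0753611 kg/s = 185.772 s
Geometry in SI: D = 70.2 mm → 0.0702 m, h = 8.58 mm → 0.00858 m
ΔT_a = T_lim − T_in = 277.7 °C − 237.2 °C = 40.5 K
γ̇_max² = ΔT_a·ρ·cp/(η·t_res) = 40.5·976·2053/(4386·185.772) = 99.5966 s⁻²
γ̇_max = sqrt(99.5966) = 9.97981 s⁻¹
N_max = γ̇_max h / (πD) = 9.97981·0.00858/(π·0.0702) = 0.38826 rev/s → ×60 = 23.2956 rpm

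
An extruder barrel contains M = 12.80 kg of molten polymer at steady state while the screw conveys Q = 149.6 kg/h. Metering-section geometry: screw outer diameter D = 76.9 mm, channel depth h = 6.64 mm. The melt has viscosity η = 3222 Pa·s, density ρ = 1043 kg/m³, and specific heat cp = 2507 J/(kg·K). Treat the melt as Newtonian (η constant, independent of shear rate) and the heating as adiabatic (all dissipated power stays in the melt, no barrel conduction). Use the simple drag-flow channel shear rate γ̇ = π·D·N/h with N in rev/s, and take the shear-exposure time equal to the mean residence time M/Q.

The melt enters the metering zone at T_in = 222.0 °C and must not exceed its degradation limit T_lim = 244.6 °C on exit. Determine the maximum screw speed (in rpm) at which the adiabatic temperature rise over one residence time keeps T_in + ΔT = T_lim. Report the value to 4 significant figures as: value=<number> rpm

value=12.73 rpm

Q_s = Q / 3600 = 149.6 / 3600 = 0.0415556 kg/s
t_res = M / Q_s = 12.80 / 0.0415556 = 308.021 s
D = 76.9 mm = 0.0769 m;  h = 6.64 mm = 0.00664 m
Allowable rise: ΔT_a = T_lim − T_in = 244.6 − 222.0 = 22.6 K
γ̇_max² = ΔT_a·ρ·cp/(η·t_res) = 22.6·1043·2507/(3222·308.021) = 59.5444 s⁻²
γ̇_max = √59.5444 = 7.7165 s⁻¹
N_max = γ̇_max·h / (π·D) = 7.7165 · 0.00664 / (π · 0.0769) = 0.212086 rev/s = 12.7252 rpm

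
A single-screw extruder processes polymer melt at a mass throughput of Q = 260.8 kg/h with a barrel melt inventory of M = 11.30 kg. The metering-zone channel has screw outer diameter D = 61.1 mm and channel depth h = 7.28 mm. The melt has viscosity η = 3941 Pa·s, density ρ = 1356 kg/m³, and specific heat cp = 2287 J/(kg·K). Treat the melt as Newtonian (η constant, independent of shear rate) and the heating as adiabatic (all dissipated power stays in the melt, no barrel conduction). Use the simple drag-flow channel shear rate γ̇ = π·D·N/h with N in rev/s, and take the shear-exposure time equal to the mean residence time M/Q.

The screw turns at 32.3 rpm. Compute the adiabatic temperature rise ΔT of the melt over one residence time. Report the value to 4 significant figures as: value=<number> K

Q_s = Q / 3600 = 260.8 / 3600 = 0.0724444 kg/s
Mean residence time: t_res = M/Q_s = 11.30 kg / 0.0724444 kg/s = 155.982 s
Geometry in metres: D = 61.1 mm → 0.0611 m, h = 7.28 mm → 0.00728 m; screw speed N = 32.3 rpm = 0.538333 rev/s
γ̇ = π·D·N / h = π · 0.0611 · 0.538333 / 0.00728 = 14.1942 s⁻¹
ΔT = η·γ̇²·t_res/(ρ·cp) = [3941 × 14.1942² × 155.982] / [1356 × 2287] = 39.937 K

value=39.94 K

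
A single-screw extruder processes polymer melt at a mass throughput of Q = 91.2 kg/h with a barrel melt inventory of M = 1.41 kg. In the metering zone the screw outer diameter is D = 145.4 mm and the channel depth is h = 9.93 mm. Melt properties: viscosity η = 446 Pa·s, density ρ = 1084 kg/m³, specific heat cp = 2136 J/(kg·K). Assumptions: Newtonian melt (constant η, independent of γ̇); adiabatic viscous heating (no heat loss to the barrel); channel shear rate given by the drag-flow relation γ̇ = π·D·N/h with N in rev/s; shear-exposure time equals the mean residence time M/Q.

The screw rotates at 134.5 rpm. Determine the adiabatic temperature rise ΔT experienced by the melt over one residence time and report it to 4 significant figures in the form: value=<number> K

Throughput in SI: Q_s = 91.2 kg/h ÷ 3600 s/h = 0.0253333 kg/s
t_res = M / Q_s = 1.41 / 0.0253333 = 55.6579 s
Geometry in metres: D = 145.4 mm → 0.1454 m, h = 9.93 mm → 0.00993 m; screw speed N = 134.5 rpm = 2.24167 rev/s
γ̇ = π·D·N / h = π · 0.1454 · 2.24167 / 0.00993 = 103.118 s⁻¹
ΔT = η·γ̇²·t_res / (ρ·cp) = 446 · (103.118)² · 55.6579 / (1084 · 2136) = 114 K

value=114.0 K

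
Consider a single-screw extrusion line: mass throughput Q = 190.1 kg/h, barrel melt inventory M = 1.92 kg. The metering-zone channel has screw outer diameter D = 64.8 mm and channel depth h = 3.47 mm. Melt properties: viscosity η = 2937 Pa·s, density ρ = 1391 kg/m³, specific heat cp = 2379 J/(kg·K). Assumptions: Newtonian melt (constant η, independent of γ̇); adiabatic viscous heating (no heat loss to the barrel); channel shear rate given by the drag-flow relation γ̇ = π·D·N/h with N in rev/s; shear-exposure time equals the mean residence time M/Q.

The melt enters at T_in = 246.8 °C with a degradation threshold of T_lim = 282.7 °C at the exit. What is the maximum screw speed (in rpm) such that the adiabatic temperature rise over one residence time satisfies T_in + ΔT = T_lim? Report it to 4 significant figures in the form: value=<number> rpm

Convert throughput: Q = 190.1 kg/h = 190.1/3600 = 0.0528056 kg/s
t_res = M / Q_s = 1.92 ÷ 0.0528056 = 36.3598 s
Geometry in SI: D = 64.8 mm → 0.0648 m, h = 3.47 mm → 0.00347 m
ΔT_a = T_lim − T_in = 282.7 − 246.8 = 35.9 K
γ̇_max² = ΔT_a·ρ·cp / (η·t_res) = [35.9 × 1391 × 2379] / [2937 × 36.3598] = 1112.48 s⁻²
γ̇_max = sqrt(1112.48) = 33.3538 s⁻¹
N_max = γ̇_max h / (πD) = 33.3538·0.00347/(π·0.0648) = 0.568525 rev/s → ×60 = 34.1115 rpm

value=34.11 rpm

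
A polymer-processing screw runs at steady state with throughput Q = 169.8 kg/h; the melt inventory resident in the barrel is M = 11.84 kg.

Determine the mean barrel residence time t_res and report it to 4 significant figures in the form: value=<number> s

value=251.0 s

Throughput in SI: Q_s = 169.8 kg/h ÷ 3600 s/h = 0.0471667 kg/s
t_res = M / Q_s = 11.84 / 0.0471667 = 251.025 s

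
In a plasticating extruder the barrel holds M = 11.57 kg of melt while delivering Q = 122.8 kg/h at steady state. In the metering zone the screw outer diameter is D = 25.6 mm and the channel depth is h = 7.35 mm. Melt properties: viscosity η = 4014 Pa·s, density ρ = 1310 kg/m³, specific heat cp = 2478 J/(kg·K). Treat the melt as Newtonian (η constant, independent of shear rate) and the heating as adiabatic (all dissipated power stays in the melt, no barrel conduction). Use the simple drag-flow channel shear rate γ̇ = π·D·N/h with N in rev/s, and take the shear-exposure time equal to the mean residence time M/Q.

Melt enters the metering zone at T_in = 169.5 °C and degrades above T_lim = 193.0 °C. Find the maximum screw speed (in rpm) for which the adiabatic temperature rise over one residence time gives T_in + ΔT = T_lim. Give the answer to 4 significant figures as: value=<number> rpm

value=41.05 rpm

Throughput in SI: Q_s = 122.8 kg/h ÷ 3600 s/h = 0.0341111 kg/s
t_res = M / Q_s = 11.57 / 0.0341111 = 339.186 s
Convert to metres: D = 0.0256 m, h = 0.00735 m
ΔT_a = T_lim − T_in = 193.0 °C − 169.5 °C = 23.5 K
γ̇_max² = ΔT_a·ρ·cp / (η·t_res) = [23.5 × 1310 × 2478] / [4014 × 339.186] = 56.0306 s⁻²
Take the square root: γ̇_max = √(56.0306) = 7.48536 s⁻¹
N_max = γ̇_max h / (πD) = 7.48536·0.00735/(π·0.0256) = 0.684085 rev/s → ×60 = 41.0451 rpm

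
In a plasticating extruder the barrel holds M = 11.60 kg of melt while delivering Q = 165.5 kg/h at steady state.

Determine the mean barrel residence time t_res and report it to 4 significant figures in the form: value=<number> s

value=252.3 s

Throughput in SI: Q_s = 165.5 kg/h ÷ 3600 s/h = 0.0459722 kg/s
Mean residence time: t_res = M/Q_s = 11.60 kg / 0.0459722 kg/s = 252.326 s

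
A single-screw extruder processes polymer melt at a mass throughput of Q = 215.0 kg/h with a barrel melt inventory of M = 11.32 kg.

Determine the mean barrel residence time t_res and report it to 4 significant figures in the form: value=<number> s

value=189.5 s

Convert throughput: Q = 215.0 kg/h = 215.0/3600 = 0.0597222 kg/s
t_res = M / Q_s = 11.32 ÷ 0.0597222 = 189.544 s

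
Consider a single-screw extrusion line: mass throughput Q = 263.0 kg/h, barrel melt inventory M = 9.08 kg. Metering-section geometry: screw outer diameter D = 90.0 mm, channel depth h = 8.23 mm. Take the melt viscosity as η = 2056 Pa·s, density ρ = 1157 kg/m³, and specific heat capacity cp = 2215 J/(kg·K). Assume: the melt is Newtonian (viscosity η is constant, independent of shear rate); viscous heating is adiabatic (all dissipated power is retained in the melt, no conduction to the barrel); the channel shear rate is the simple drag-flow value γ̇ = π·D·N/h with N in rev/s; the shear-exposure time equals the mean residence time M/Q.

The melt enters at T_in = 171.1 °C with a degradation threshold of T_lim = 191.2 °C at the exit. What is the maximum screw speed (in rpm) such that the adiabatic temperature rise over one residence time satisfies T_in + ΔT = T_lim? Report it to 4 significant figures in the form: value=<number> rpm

value=24.80 rpm

Q_s = Q / 3600 = 263.0 / 3600 = 0.0730556 kg/s
t_res = M / Q_s = 9.08 ÷ 0.0730556 = 124.289 s
Geometry in SI: D = 90.0 mm → 0.09 m, h = 8.23 mm → 0.00823 m
Allowable rise: ΔT_a = T_lim − T_in = 191.2 − 171.1 = 20.1 K
γ̇_max² = ΔT_a·ρ·cp/(η·t_res) = 20.1·1157·2215/(2056·124.289) = 201.58 s⁻²
γ̇_max = sqrt(201.58) = 14.1979 s⁻¹
N_max = γ̇_max·h / (π·D) = 14.1979 · 0.00823 / (π · 0.09) = 0.413267 rev/s = 24.796 rpm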